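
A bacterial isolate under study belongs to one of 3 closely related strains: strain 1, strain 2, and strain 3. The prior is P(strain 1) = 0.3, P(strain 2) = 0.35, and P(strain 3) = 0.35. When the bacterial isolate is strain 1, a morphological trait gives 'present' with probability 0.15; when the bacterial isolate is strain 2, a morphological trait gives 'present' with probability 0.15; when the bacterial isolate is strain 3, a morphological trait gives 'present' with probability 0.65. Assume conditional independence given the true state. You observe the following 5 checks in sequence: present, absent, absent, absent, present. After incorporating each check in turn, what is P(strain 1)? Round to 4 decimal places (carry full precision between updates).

0.2706

After 'present': normaliser = 0.15·0.3000 + 0.15·0.3500 + 0.65·0.3500; P(strain 1) ≈ 0.1385, P(strain 2) ≈ 0.1615, P(strain 3) ≈ 0.7000
After 'absent': normaliser = 0.85·0.1385 + 0.85·0.1615 + 0.35·0.7000; P(strain 1) ≈ 0.2354, P(strain 2) ≈ 0.2746, P(strain 3) ≈ 0.4900
After 'absent': normaliser = 0.85·0.2354 + 0.85·0.2746 + 0.35·0.4900; P(strain 1) ≈ 0.3307, P(strain 2) ≈ 0.3858, P(strain 3) ≈ 0.2835
After 'absent': normaliser = 0.85·0.3307 + 0.85·0.3858 + 0.35·0.2835; P(strain 1) ≈ 0.3969, P(strain 2) ≈ 0.4630, P(strain 3) ≈ 0.1401
After 'present': normaliser = 0.15·0.3969 + 0.15·0.4630 + 0.65·0.1401; P(strain 1) ≈ 0.2706, P(strain 2) ≈ 0.3156, P(strain 3) ≈ 0.4138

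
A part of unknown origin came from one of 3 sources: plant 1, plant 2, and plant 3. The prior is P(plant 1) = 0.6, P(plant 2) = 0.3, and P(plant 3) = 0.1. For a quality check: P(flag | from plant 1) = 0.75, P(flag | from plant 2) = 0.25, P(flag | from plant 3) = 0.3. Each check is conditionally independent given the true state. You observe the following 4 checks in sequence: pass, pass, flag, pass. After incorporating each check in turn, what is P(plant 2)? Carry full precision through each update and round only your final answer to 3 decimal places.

0.646

After 'pass': normaliser = 0.25·0.6000 + 0.75·0.3000 + 0.7·0.1000; P(plant 1) ≈ 0.3371, P(plant 2) ≈ 0.5056, P(plant 3) ≈ 0.1573
After 'pass': normaliser = 0.25·0.3371 + 0.75·0.5056 + 0.7·0.1573; P(plant 1) ≈ 0.1469, P(plant 2) ≈ 0.6611, P(plant 3) ≈ 0.1920
After 'flag': normaliser = 0.75·0.1469 + 0.25·0.6611 + 0.3·0.1920; P(plant 1) ≈ 0.3308, P(plant 2) ≈ 0.4963, P(plant 3) ≈ 0.1729
After 'pass': normaliser = 0.25·0.3308 + 0.75·0.4963 + 0.7·0.1729; P(plant 1) ≈ 0.1436, P(plant 2) ≈ 0.6462, P(plant 3) ≈ 0.2102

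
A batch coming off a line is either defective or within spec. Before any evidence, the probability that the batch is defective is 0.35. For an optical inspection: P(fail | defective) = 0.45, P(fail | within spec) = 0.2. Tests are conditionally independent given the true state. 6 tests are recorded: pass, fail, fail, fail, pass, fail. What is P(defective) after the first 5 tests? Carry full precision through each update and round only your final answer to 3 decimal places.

Apply Bayes' rule sequentially, carrying P(defective) forward.
After 'pass': P(defective) = 0.55·0.3500 / (0.55·0.3500 + 0.8·0.6500) ≈ 0.2702
After 'fail': P(defective) = 0.45·0.2702 / (0.45·0.2702 + 0.2·0.7298) ≈ 0.4544
After 'fail': P(defective) = 0.45·0.4544 / (0.45·0.4544 + 0.2·0.5456) ≈ 0.6521
After 'fail': P(defective) = 0.45·0.6521 / (0.45·0.6521 + 0.2·0.3479) ≈ 0.8083
After 'pass': P(defective) = 0.55·0.8083 / (0.55·0.8083 + 0.8·0.1917) ≈ 0.7435

0.744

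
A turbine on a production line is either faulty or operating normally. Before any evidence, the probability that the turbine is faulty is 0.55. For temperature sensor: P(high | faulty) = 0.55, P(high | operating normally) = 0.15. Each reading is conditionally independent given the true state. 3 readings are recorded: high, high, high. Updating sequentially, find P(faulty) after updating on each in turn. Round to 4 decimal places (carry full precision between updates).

0.9837

After 'high': P(faulty) = 0.55·0.5500 / (0.55·0.5500 + 0.15·0.4500) ≈ 0.8176
After 'high': P(faulty) = 0.55·0.8176 / (0.55·0.8176 + 0.15·0.1824) ≈ 0.9426
After 'high': P(faulty) = 0.55·0.9426 / (0.55·0.9426 + 0.15·0.0574) ≈ 0.9837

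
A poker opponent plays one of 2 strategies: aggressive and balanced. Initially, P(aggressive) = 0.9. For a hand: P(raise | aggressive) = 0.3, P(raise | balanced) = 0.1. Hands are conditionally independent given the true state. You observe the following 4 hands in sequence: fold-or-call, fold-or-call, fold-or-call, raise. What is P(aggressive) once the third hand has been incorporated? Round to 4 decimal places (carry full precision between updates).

0.8090

After 'fold-or-call': P(aggressive) = 0.7·0.9000 / (0.7·0.9000 + 0.9·0.1000) ≈ 0.8750
After 'fold-or-call': P(aggressive) = 0.7·0.8750 / (0.7·0.8750 + 0.9·0.1250) ≈ 0.8448
After 'fold-or-call': P(aggressive) = 0.7·0.8448 / (0.7·0.8448 + 0.9·0.1552) ≈ 0.8090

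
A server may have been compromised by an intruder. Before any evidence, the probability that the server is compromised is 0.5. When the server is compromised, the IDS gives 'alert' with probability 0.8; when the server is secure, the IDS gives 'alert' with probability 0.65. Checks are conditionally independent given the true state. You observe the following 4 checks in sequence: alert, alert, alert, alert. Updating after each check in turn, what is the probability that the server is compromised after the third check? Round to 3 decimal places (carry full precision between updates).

After 'alert': P(compromised) = 0.8·0.5000 / (0.8·0.5000 + 0.65·0.5000) ≈ 0.5517
After 'alert': P(compromised) = 0.8·0.5517 / (0.8·0.5517 + 0.65·0.4483) ≈ 0.6024
After 'alert': P(compromised) = 0.8·0.6024 / (0.8·0.6024 + 0.65·0.3976) ≈ 0.6509

0.651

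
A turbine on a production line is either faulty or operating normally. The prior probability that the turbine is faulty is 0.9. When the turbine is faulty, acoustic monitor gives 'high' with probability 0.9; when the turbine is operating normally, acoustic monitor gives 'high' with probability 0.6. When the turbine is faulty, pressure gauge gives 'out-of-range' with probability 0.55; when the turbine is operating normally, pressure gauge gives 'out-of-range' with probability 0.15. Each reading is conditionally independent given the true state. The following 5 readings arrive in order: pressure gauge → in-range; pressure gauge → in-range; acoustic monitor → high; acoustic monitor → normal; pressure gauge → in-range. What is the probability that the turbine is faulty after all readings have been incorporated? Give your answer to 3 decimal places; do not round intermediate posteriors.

After pressure gauge='in-range': P(faulty) = 0.45·0.9000 / (0.45·0.9000 + 0.85·0.1000) ≈ 0.8265
After pressure gauge='in-range': P(faulty) = 0.45·0.8265 / (0.45·0.8265 + 0.85·0.1735) ≈ 0.7161
After acoustic monitor='high': P(faulty) = 0.9·0.7161 / (0.9·0.7161 + 0.6·0.2839) ≈ 0.7910
After acoustic monitor='normal': P(faulty) = 0.1·0.7910 / (0.1·0.7910 + 0.4·0.2090) ≈ 0.4861
After pressure gauge='in-range': P(faulty) = 0.45·0.4861 / (0.45·0.4861 + 0.85·0.5139) ≈ 0.3337

0.334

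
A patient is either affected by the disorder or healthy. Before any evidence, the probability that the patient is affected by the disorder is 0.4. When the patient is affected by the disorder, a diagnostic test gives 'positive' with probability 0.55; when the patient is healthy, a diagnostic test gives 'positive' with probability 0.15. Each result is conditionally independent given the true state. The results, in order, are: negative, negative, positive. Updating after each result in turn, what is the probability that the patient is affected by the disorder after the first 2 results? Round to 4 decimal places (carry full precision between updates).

After 'negative': P(affected) = 0.45·0.4000 / (0.45·0.4000 + 0.85·0.6000) ≈ 0.2609
After 'negative': P(affected) = 0.45·0.2609 / (0.45·0.2609 + 0.85·0.7391) ≈ 0.1574

0.1574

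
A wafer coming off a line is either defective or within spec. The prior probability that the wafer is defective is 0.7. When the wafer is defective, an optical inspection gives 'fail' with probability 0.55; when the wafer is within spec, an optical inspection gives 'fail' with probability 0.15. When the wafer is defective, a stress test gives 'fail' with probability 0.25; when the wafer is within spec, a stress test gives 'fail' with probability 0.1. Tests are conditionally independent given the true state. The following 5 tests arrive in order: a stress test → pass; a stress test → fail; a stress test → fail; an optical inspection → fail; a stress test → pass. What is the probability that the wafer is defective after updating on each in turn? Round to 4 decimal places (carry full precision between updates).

0.9738

After a stress test='pass': P(defective) = 0.75·0.7000 / (0.75·0.7000 + 0.9·0.3000) ≈ 0.6604
After a stress test='fail': P(defective) = 0.25·0.6604 / (0.25·0.6604 + 0.1·0.3396) ≈ 0.8294
After a stress test='fail': P(defective) = 0.25·0.8294 / (0.25·0.8294 + 0.1·0.1706) ≈ 0.9240
After an optical inspection='fail': P(defective) = 0.55·0.9240 / (0.55·0.9240 + 0.15·0.0760) ≈ 0.9781
After a stress test='pass': P(defective) = 0.75·0.9781 / (0.75·0.9781 + 0.9·0.0219) ≈ 0.9738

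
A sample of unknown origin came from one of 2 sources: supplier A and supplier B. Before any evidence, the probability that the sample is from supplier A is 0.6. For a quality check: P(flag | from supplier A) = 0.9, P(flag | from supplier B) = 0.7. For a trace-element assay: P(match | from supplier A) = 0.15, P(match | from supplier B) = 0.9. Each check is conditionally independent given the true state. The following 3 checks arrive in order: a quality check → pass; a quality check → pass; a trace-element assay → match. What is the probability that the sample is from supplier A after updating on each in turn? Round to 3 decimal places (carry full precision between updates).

After a quality check='pass': P(supplier A) = 0.1·0.6000 / (0.1·0.6000 + 0.3·0.4000) ≈ 0.3333
After a quality check='pass': P(supplier A) = 0.1·0.3333 / (0.1·0.3333 + 0.3·0.6667) ≈ 0.1429
After a trace-element assay='match': P(supplier A) = 0.15·0.1429 / (0.15·0.1429 + 0.9·0.8571) ≈ 0.0270

0.027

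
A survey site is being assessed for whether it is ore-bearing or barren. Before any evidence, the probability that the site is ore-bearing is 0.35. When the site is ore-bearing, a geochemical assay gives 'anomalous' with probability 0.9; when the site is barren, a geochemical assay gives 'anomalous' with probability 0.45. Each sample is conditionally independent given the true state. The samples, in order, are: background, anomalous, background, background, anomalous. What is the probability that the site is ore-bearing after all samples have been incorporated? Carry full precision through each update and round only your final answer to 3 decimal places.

0.013

After 'background': P(ore) = 0.1·0.3500 / (0.1·0.3500 + 0.55·0.6500) ≈ 0.0892
After 'anomalous': P(ore) = 0.9·0.0892 / (0.9·0.0892 + 0.45·0.9108) ≈ 0.1637
After 'background': P(ore) = 0.1·0.1637 / (0.1·0.1637 + 0.55·0.8363) ≈ 0.0344
After 'background': P(ore) = 0.1·0.0344 / (0.1·0.0344 + 0.55·0.9656) ≈ 0.0064
After 'anomalous': P(ore) = 0.9·0.0064 / (0.9·0.0064 + 0.45·0.9936) ≈ 0.0128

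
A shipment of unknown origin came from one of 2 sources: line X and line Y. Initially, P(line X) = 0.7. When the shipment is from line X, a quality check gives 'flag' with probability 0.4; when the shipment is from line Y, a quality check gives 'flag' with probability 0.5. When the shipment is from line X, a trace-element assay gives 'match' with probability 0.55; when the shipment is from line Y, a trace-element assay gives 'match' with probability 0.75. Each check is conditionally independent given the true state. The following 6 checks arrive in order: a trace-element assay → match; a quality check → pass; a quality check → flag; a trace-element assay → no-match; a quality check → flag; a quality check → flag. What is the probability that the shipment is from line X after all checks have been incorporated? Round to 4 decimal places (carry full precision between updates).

After a trace-element assay='match': P(line X) = 0.55·0.7000 / (0.55·0.7000 + 0.75·0.3000) ≈ 0.6311
After a quality check='pass': P(line X) = 0.6·0.6311 / (0.6·0.6311 + 0.5·0.3689) ≈ 0.6725
After a quality check='flag': P(line X) = 0.4·0.6725 / (0.4·0.6725 + 0.5·0.3275) ≈ 0.6216
After a trace-element assay='no-match': P(line X) = 0.45·0.6216 / (0.45·0.6216 + 0.25·0.3784) ≈ 0.7473
After a quality check='flag': P(line X) = 0.4·0.7473 / (0.4·0.7473 + 0.5·0.2527) ≈ 0.7029
After a quality check='flag': P(line X) = 0.4·0.7029 / (0.4·0.7029 + 0.5·0.2971) ≈ 0.6543

0.6543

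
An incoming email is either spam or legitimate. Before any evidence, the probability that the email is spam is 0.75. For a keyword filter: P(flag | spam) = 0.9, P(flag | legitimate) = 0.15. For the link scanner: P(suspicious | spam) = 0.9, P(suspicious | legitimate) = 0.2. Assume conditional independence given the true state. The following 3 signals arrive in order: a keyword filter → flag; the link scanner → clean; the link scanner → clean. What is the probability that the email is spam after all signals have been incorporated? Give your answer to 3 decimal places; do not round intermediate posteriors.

After a keyword filter='flag': P(spam) = 0.9·0.7500 / (0.9·0.7500 + 0.15·0.2500) ≈ 0.9474
After the link scanner='clean': P(spam) = 0.1·0.9474 / (0.1·0.9474 + 0.8·0.0526) ≈ 0.6923
After the link scanner='clean': P(spam) = 0.1·0.6923 / (0.1·0.6923 + 0.8·0.3077) ≈ 0.2195

0.220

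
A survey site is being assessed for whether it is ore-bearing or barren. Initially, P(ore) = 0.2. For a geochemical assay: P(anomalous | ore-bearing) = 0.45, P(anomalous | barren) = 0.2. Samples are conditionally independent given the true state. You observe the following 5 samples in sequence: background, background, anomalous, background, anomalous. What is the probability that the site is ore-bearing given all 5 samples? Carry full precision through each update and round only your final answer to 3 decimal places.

0.291

Each posterior becomes the prior for the next update.
After 'background': P(ore) = 0.55·0.2000 / (0.55·0.2000 + 0.8·0.8000) ≈ 0.1467
After 'background': P(ore) = 0.55·0.1467 / (0.55·0.1467 + 0.8·0.8533) ≈ 0.1057
After 'anomalous': P(ore) = 0.45·0.1057 / (0.45·0.1057 + 0.2·0.8943) ≈ 0.2100
After 'background': P(ore) = 0.55·0.2100 / (0.55·0.2100 + 0.8·0.7900) ≈ 0.1545
After 'anomalous': P(ore) = 0.45·0.1545 / (0.45·0.1545 + 0.2·0.8455) ≈ 0.2914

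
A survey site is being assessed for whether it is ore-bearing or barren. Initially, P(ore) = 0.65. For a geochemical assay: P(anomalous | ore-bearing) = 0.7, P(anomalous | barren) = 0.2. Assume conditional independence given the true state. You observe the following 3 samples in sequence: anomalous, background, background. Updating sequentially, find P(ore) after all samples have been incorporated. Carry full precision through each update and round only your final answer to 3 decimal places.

0.478

After 'anomalous': P(ore) = 0.7·0.6500 / (0.7·0.6500 + 0.2·0.3500) ≈ 0.8667
After 'background': P(ore) = 0.3·0.8667 / (0.3·0.8667 + 0.8·0.1333) ≈ 0.7091
After 'background': P(ore) = 0.3·0.7091 / (0.3·0.7091 + 0.8·0.2909) ≈ 0.4776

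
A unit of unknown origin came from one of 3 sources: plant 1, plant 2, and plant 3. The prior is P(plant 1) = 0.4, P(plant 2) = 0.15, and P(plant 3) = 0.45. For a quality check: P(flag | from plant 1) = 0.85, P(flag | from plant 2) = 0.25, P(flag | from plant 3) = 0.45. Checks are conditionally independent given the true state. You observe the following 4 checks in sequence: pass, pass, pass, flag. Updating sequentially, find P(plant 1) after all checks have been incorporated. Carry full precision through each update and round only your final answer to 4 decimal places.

After 'pass': normaliser = 0.15·0.4000 + 0.75·0.1500 + 0.55·0.4500; P(plant 1) ≈ 0.1429, P(plant 2) ≈ 0.2679, P(plant 3) ≈ 0.5893
After 'pass': normaliser = 0.15·0.1429 + 0.75·0.2679 + 0.55·0.5893; P(plant 1) ≈ 0.0392, P(plant 2) ≈ 0.3676, P(plant 3) ≈ 0.5931
After 'pass': normaliser = 0.15·0.0392 + 0.75·0.3676 + 0.55·0.5931; P(plant 1) ≈ 0.0097, P(plant 2) ≈ 0.4536, P(plant 3) ≈ 0.5367
After 'flag': normaliser = 0.85·0.0097 + 0.25·0.4536 + 0.45·0.5367; P(plant 1) ≈ 0.0227, P(plant 2) ≈ 0.3123, P(plant 3) ≈ 0.6651

0.0227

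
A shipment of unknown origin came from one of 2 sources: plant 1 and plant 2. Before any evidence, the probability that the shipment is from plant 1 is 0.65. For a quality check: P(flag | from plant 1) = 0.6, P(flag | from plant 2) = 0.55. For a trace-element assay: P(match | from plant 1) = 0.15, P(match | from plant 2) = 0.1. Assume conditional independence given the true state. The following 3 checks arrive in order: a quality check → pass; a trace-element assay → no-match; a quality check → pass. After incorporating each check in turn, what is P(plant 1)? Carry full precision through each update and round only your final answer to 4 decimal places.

0.5809

Each posterior becomes the prior for the next update.
After a quality check='pass': P(plant 1) = 0.4·0.6500 / (0.4·0.6500 + 0.45·0.3500) ≈ 0.6228
After a trace-element assay='no-match': P(plant 1) = 0.85·0.6228 / (0.85·0.6228 + 0.9·0.3772) ≈ 0.6092
After a quality check='pass': P(plant 1) = 0.4·0.6092 / (0.4·0.6092 + 0.45·0.3908) ≈ 0.5809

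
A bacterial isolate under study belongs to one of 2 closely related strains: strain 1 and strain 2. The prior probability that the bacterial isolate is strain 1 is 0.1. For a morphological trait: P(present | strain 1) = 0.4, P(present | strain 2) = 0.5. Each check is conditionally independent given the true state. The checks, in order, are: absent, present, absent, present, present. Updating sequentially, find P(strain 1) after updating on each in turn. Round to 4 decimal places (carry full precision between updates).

After 'absent': P(strain 1) = 0.6·0.1000 / (0.6·0.1000 + 0.5·0.9000) ≈ 0.1176
After 'present': P(strain 1) = 0.4·0.1176 / (0.4·0.1176 + 0.5·0.8824) ≈ 0.0964
After 'absent': P(strain 1) = 0.6·0.0964 / (0.6·0.0964 + 0.5·0.9036) ≈ 0.1135
After 'present': P(strain 1) = 0.4·0.1135 / (0.4·0.1135 + 0.5·0.8865) ≈ 0.0929
After 'present': P(strain 1) = 0.4·0.0929 / (0.4·0.0929 + 0.5·0.9071) ≈ 0.0757

0.0757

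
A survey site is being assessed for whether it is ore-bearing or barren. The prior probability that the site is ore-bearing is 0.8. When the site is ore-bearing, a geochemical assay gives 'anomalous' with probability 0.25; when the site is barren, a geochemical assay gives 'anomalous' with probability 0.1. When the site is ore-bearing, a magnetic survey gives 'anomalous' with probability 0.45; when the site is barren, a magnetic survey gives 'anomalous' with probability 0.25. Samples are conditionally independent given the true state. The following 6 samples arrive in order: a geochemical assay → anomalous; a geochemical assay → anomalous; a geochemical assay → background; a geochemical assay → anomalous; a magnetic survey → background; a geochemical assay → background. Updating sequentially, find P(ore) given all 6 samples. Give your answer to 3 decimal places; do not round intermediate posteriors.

Apply Bayes' rule sequentially, carrying P(ore) forward.
After a geochemical assay='anomalous': P(ore) = 0.25·0.8000 / (0.25·0.8000 + 0.1·0.2000) ≈ 0.9091
After a geochemical assay='anomalous': P(ore) = 0.25·0.9091 / (0.25·0.9091 + 0.1·0.0909) ≈ 0.9615
After a geochemical assay='background': P(ore) = 0.75·0.9615 / (0.75·0.9615 + 0.9·0.0385) ≈ 0.9542
After a geochemical assay='anomalous': P(ore) = 0.25·0.9542 / (0.25·0.9542 + 0.1·0.0458) ≈ 0.9812
After a magnetic survey='background': P(ore) = 0.55·0.9812 / (0.55·0.9812 + 0.75·0.0188) ≈ 0.9745
After a geochemical assay='background': P(ore) = 0.75·0.9745 / (0.75·0.9745 + 0.9·0.0255) ≈ 0.9695

0.970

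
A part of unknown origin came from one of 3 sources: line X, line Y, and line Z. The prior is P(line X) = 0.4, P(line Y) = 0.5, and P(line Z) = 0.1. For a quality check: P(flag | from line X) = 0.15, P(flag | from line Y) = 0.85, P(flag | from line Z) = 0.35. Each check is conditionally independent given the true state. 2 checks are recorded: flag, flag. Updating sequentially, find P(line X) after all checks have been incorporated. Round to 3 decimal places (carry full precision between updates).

0.024

After 'flag': normaliser = 0.15·0.4000 + 0.85·0.5000 + 0.35·0.1000; P(line X) ≈ 0.1154, P(line Y) ≈ 0.8173, P(line Z) ≈ 0.0673
After 'flag': normaliser = 0.15·0.1154 + 0.85·0.8173 + 0.35·0.0673; P(line X) ≈ 0.0235, P(line Y) ≈ 0.9444, P(line Z) ≈ 0.0320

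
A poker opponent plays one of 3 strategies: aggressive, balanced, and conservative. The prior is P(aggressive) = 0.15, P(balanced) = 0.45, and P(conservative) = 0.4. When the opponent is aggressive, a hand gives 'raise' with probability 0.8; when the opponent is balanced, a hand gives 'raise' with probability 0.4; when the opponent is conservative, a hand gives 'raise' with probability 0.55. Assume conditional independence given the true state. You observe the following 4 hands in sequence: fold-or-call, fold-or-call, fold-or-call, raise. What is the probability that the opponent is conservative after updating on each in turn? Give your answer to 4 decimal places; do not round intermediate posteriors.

0.3348

Apply Bayes' rule sequentially, carrying P(conservative) forward.
After 'fold-or-call': normaliser = 0.2·0.1500 + 0.6·0.4500 + 0.45·0.4000; P(aggressive) ≈ 0.0625, P(balanced) ≈ 0.5625, P(conservative) ≈ 0.3750
After 'fold-or-call': normaliser = 0.2·0.0625 + 0.6·0.5625 + 0.45·0.3750; P(aggressive) ≈ 0.0241, P(balanced) ≈ 0.6506, P(conservative) ≈ 0.3253
After 'fold-or-call': normaliser = 0.2·0.0241 + 0.6·0.6506 + 0.45·0.3253; P(aggressive) ≈ 0.0089, P(balanced) ≈ 0.7208, P(conservative) ≈ 0.2703
After 'raise': normaliser = 0.8·0.0089 + 0.4·0.7208 + 0.55·0.2703; P(aggressive) ≈ 0.0160, P(balanced) ≈ 0.6492, P(conservative) ≈ 0.3348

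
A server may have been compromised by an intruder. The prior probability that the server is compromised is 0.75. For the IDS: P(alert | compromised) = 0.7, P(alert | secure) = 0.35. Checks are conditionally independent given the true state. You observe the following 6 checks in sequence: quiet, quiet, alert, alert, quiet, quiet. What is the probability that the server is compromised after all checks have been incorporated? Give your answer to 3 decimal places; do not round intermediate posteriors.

Apply Bayes' rule sequentially, carrying P(compromised) forward.
After 'quiet': P(compromised) = 0.3·0.7500 / (0.3·0.7500 + 0.65·0.2500) ≈ 0.5806
After 'quiet': P(compromised) = 0.3·0.5806 / (0.3·0.5806 + 0.65·0.4194) ≈ 0.3899
After 'alert': P(compromised) = 0.7·0.3899 / (0.7·0.3899 + 0.35·0.6101) ≈ 0.5610
After 'alert': P(compromised) = 0.7·0.5610 / (0.7·0.5610 + 0.35·0.4390) ≈ 0.7188
After 'quiet': P(compromised) = 0.3·0.7188 / (0.3·0.7188 + 0.65·0.2812) ≈ 0.5412
After 'quiet': P(compromised) = 0.3·0.5412 / (0.3·0.5412 + 0.65·0.4588) ≈ 0.3525

0.353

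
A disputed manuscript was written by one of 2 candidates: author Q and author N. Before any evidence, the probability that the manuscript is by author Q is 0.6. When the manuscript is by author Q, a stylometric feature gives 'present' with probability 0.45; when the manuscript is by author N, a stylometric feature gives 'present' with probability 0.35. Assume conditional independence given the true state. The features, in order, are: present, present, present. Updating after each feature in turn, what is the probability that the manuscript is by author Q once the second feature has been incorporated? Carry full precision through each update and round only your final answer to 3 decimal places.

0.713

After 'present': P(author Q) = 0.45·0.6000 / (0.45·0.6000 + 0.35·0.4000) ≈ 0.6585
After 'present': P(author Q) = 0.45·0.6585 / (0.45·0.6585 + 0.35·0.3415) ≈ 0.7126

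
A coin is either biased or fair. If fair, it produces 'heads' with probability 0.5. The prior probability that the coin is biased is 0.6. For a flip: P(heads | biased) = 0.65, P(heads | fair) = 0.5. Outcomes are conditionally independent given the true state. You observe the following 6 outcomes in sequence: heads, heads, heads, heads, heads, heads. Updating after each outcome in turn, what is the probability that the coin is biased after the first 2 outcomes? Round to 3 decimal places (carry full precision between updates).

0.717

After 'heads': P(biased) = 0.65·0.6000 / (0.65·0.6000 + 0.5·0.4000) ≈ 0.6610
After 'heads': P(biased) = 0.65·0.6610 / (0.65·0.6610 + 0.5·0.3390) ≈ 0.7171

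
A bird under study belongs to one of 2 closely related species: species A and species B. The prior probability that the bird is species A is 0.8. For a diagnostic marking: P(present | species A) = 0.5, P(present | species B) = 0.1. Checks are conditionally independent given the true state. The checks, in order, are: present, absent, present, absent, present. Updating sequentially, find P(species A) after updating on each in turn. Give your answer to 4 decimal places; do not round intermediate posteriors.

0.9936

Apply Bayes' rule sequentially, carrying P(species A) forward.
After 'present': P(species A) = 0.5·0.8000 / (0.5·0.8000 + 0.1·0.2000) ≈ 0.9524
After 'absent': P(species A) = 0.5·0.9524 / (0.5·0.9524 + 0.9·0.0476) ≈ 0.9174
After 'present': P(species A) = 0.5·0.9174 / (0.5·0.9174 + 0.1·0.0826) ≈ 0.9823
After 'absent': P(species A) = 0.5·0.9823 / (0.5·0.9823 + 0.9·0.0177) ≈ 0.9686
After 'present': P(species A) = 0.5·0.9686 / (0.5·0.9686 + 0.1·0.0314) ≈ 0.9936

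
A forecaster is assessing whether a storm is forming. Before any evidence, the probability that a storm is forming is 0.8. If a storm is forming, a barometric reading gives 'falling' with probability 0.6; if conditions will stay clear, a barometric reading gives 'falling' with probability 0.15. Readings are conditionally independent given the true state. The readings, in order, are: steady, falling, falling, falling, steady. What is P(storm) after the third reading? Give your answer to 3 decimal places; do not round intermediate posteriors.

0.968

Each posterior becomes the prior for the next update.
After 'steady': P(storm) = 0.4·0.8000 / (0.4·0.8000 + 0.85·0.2000) ≈ 0.6531
After 'falling': P(storm) = 0.6·0.6531 / (0.6·0.6531 + 0.15·0.3469) ≈ 0.8828
After 'falling': P(storm) = 0.6·0.8828 / (0.6·0.8828 + 0.15·0.1172) ≈ 0.9679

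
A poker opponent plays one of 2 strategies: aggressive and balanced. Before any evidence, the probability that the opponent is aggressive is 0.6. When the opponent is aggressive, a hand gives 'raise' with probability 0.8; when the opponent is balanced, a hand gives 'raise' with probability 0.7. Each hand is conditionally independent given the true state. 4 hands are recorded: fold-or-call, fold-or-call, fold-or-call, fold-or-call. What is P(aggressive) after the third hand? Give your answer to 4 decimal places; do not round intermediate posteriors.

After 'fold-or-call': P(aggressive) = 0.2·0.6000 / (0.2·0.6000 + 0.3·0.4000) ≈ 0.5000
After 'fold-or-call': P(aggressive) = 0.2·0.5000 / (0.2·0.5000 + 0.3·0.5000) ≈ 0.4000
After 'fold-or-call': P(aggressive) = 0.2·0.4000 / (0.2·0.4000 + 0.3·0.6000) ≈ 0.3077

0.3077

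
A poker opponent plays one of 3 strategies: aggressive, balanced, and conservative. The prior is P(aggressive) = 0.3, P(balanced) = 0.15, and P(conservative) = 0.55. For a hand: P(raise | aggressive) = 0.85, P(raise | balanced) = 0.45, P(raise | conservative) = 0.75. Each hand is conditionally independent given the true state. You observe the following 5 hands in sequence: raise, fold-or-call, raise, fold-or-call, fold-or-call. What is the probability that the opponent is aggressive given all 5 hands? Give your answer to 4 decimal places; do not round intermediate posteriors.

0.0689

After 'raise': normaliser = 0.85·0.3000 + 0.45·0.1500 + 0.75·0.5500; P(aggressive) ≈ 0.3469, P(balanced) ≈ 0.0918, P(conservative) ≈ 0.5612
After 'fold-or-call': normaliser = 0.15·0.3469 + 0.55·0.0918 + 0.25·0.5612; P(aggressive) ≈ 0.2143, P(balanced) ≈ 0.2080, P(conservative) ≈ 0.5777
After 'raise': normaliser = 0.85·0.2143 + 0.45·0.2080 + 0.75·0.5777; P(aggressive) ≈ 0.2569, P(balanced) ≈ 0.1320, P(conservative) ≈ 0.6111
After 'fold-or-call': normaliser = 0.15·0.2569 + 0.55·0.1320 + 0.25·0.6111; P(aggressive) ≈ 0.1460, P(balanced) ≈ 0.2751, P(conservative) ≈ 0.5789
After 'fold-or-call': normaliser = 0.15·0.1460 + 0.55·0.2751 + 0.25·0.5789; P(aggressive) ≈ 0.0689, P(balanced) ≈ 0.4759, P(conservative) ≈ 0.4552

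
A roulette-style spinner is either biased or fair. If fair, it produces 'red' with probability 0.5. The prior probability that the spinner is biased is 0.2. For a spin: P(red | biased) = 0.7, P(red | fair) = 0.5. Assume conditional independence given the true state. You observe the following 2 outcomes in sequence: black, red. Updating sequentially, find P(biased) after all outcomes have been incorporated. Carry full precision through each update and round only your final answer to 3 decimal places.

Apply Bayes' rule sequentially, carrying P(biased) forward.
After 'black': P(biased) = 0.3·0.2000 / (0.3·0.2000 + 0.5·0.8000) ≈ 0.1304
After 'red': P(biased) = 0.7·0.1304 / (0.7·0.1304 + 0.5·0.8696) ≈ 0.1736

0.174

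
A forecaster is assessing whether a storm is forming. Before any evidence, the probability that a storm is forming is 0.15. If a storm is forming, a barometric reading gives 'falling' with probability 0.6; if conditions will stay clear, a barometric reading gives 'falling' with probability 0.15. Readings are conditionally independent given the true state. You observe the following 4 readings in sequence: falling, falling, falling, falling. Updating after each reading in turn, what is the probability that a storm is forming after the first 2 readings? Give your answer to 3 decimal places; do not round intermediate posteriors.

After 'falling': P(storm) = 0.6·0.1500 / (0.6·0.1500 + 0.15·0.8500) ≈ 0.4138
After 'falling': P(storm) = 0.6·0.4138 / (0.6·0.4138 + 0.15·0.5862) ≈ 0.7385

0.738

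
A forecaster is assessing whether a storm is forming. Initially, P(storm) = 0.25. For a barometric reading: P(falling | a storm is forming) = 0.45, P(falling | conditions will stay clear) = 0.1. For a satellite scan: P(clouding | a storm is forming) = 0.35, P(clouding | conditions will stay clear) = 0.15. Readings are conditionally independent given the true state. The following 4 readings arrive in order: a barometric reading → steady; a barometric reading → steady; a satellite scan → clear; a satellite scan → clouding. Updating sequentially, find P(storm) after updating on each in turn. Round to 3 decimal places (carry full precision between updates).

0.182

After a barometric reading='steady': P(storm) = 0.55·0.2500 / (0.55·0.2500 + 0.9·0.7500) ≈ 0.1692
After a barometric reading='steady': P(storm) = 0.55·0.1692 / (0.55·0.1692 + 0.9·0.8308) ≈ 0.1107
After a satellite scan='clear': P(storm) = 0.65·0.1107 / (0.65·0.1107 + 0.85·0.8893) ≈ 0.0869
After a satellite scan='clouding': P(storm) = 0.35·0.0869 / (0.35·0.0869 + 0.15·0.9131) ≈ 0.1818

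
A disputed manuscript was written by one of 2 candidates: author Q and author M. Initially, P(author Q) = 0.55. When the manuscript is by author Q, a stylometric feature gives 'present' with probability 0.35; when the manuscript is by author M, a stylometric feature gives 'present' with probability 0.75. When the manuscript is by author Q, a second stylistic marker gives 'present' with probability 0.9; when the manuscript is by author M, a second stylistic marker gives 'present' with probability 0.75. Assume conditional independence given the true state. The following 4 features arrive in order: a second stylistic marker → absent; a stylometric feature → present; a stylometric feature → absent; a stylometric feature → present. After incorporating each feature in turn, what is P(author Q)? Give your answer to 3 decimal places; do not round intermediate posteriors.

After a second stylistic marker='absent': P(author Q) = 0.1·0.5500 / (0.1·0.5500 + 0.25·0.4500) ≈ 0.3284
After a stylometric feature='present': P(author Q) = 0.35·0.3284 / (0.35·0.3284 + 0.75·0.6716) ≈ 0.1858
After a stylometric feature='absent': P(author Q) = 0.65·0.1858 / (0.65·0.1858 + 0.25·0.8142) ≈ 0.3723
After a stylometric feature='present': P(author Q) = 0.35·0.3723 / (0.35·0.3723 + 0.75·0.6277) ≈ 0.2168

0.217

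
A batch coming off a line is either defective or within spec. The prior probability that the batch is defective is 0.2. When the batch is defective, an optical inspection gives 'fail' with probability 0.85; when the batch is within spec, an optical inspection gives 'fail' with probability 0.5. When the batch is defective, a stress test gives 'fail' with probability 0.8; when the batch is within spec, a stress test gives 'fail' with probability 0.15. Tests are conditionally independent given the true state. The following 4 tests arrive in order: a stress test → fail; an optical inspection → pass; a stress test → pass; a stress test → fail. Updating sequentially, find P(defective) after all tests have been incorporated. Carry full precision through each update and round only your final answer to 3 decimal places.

0.334

After a stress test='fail': P(defective) = 0.8·0.2000 / (0.8·0.2000 + 0.15·0.8000) ≈ 0.5714
After an optical inspection='pass': P(defective) = 0.15·0.5714 / (0.15·0.5714 + 0.5·0.4286) ≈ 0.2857
After a stress test='pass': P(defective) = 0.2·0.2857 / (0.2·0.2857 + 0.85·0.7143) ≈ 0.0860
After a stress test='fail': P(defective) = 0.8·0.0860 / (0.8·0.0860 + 0.15·0.9140) ≈ 0.3342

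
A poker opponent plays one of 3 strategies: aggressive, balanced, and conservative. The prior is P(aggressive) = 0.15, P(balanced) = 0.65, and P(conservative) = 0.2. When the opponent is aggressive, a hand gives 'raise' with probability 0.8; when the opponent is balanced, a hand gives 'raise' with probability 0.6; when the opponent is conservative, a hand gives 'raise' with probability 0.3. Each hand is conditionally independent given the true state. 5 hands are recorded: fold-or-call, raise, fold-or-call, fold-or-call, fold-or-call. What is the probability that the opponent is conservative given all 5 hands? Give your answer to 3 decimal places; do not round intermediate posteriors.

0.586

After 'fold-or-call': normaliser = 0.2·0.1500 + 0.4·0.6500 + 0.7·0.2000; P(aggressive) ≈ 0.0698, P(balanced) ≈ 0.6047, P(conservative) ≈ 0.3256
After 'raise': normaliser = 0.8·0.0698 + 0.6·0.6047 + 0.3·0.3256; P(aggressive) ≈ 0.1081, P(balanced) ≈ 0.7027, P(conservative) ≈ 0.1892
After 'fold-or-call': normaliser = 0.2·0.1081 + 0.4·0.7027 + 0.7·0.1892; P(aggressive) ≈ 0.0497, P(balanced) ≈ 0.6460, P(conservative) ≈ 0.3043
After 'fold-or-call': normaliser = 0.2·0.0497 + 0.4·0.6460 + 0.7·0.3043; P(aggressive) ≈ 0.0206, P(balanced) ≈ 0.5368, P(conservative) ≈ 0.4426
After 'fold-or-call': normaliser = 0.2·0.0206 + 0.4·0.5368 + 0.7·0.4426; P(aggressive) ≈ 0.0078, P(balanced) ≈ 0.4062, P(conservative) ≈ 0.5860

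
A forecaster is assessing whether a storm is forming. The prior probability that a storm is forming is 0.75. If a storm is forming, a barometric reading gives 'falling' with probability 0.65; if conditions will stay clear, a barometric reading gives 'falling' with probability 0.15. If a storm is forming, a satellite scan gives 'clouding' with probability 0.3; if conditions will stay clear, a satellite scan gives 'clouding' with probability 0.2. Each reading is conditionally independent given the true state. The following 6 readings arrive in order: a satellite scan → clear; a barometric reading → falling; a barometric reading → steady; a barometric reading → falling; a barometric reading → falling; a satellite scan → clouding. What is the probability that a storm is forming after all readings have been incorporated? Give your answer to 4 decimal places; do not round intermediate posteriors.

After a satellite scan='clear': P(storm) = 0.7·0.7500 / (0.7·0.7500 + 0.8·0.2500) ≈ 0.7241
After a barometric reading='falling': P(storm) = 0.65·0.7241 / (0.65·0.7241 + 0.15·0.2759) ≈ 0.9192
After a barometric reading='steady': P(storm) = 0.35·0.9192 / (0.35·0.9192 + 0.85·0.0808) ≈ 0.8241
After a barometric reading='falling': P(storm) = 0.65·0.8241 / (0.65·0.8241 + 0.15·0.1759) ≈ 0.9530
After a barometric reading='falling': P(storm) = 0.65·0.9530 / (0.65·0.9530 + 0.15·0.0470) ≈ 0.9888
After a satellite scan='clouding': P(storm) = 0.3·0.9888 / (0.3·0.9888 + 0.2·0.0112) ≈ 0.9925

0.9925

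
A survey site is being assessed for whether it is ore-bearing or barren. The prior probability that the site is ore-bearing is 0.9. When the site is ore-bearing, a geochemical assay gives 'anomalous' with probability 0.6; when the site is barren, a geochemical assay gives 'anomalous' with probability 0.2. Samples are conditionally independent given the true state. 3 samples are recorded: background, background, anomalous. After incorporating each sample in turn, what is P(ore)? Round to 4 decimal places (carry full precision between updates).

0.8710

After 'background': P(ore) = 0.4·0.9000 / (0.4·0.9000 + 0.8·0.1000) ≈ 0.8182
After 'background': P(ore) = 0.4·0.8182 / (0.4·0.8182 + 0.8·0.1818) ≈ 0.6923
After 'anomalous': P(ore) = 0.6·0.6923 / (0.6·0.6923 + 0.2·0.3077) ≈ 0.8710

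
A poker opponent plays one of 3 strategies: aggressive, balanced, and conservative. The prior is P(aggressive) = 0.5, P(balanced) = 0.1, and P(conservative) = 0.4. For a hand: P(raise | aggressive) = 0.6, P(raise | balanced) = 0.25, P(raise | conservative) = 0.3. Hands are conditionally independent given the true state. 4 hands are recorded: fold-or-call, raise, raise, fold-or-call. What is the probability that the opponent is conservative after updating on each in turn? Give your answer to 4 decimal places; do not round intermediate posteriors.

After 'fold-or-call': normaliser = 0.4·0.5000 + 0.75·0.1000 + 0.7·0.4000; P(aggressive) ≈ 0.3604, P(balanced) ≈ 0.1351, P(conservative) ≈ 0.5045
After 'raise': normaliser = 0.6·0.3604 + 0.25·0.1351 + 0.3·0.5045; P(aggressive) ≈ 0.5387, P(balanced) ≈ 0.0842, P(conservative) ≈ 0.3771
After 'raise': normaliser = 0.6·0.5387 + 0.25·0.0842 + 0.3·0.3771; P(aggressive) ≈ 0.7067, P(balanced) ≈ 0.0460, P(conservative) ≈ 0.2473
After 'fold-or-call': normaliser = 0.4·0.7067 + 0.75·0.0460 + 0.7·0.2473; P(aggressive) ≈ 0.5765, P(balanced) ≈ 0.0704, P(conservative) ≈ 0.3531

0.3531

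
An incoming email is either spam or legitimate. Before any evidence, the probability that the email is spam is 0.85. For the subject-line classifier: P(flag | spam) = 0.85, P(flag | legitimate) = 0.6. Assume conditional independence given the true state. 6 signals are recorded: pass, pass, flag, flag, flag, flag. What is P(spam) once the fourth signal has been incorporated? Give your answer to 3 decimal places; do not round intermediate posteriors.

0.615

Apply Bayes' rule sequentially, carrying P(spam) forward.
After 'pass': P(spam) = 0.15·0.8500 / (0.15·0.8500 + 0.4·0.1500) ≈ 0.6800
After 'pass': P(spam) = 0.15·0.6800 / (0.15·0.6800 + 0.4·0.3200) ≈ 0.4435
After 'flag': P(spam) = 0.85·0.4435 / (0.85·0.4435 + 0.6·0.5565) ≈ 0.5303
After 'flag': P(spam) = 0.85·0.5303 / (0.85·0.5303 + 0.6·0.4697) ≈ 0.6153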